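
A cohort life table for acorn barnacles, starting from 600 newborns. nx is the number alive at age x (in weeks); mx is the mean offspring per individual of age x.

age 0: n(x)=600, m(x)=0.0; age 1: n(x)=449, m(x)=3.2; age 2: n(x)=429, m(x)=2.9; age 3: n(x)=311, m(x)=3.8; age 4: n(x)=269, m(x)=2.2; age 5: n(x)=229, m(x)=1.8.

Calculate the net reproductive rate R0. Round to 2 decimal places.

8.11

lx = nx/n0 = nx/600: 1, 0.74833…, 0.715, 0.51833…, 0.44833…, 0.38167…
lx·mx by age: 0, 2.394667…, 2.0735, 1.969667…, 0.986333…, 0.687…
R0 = Σ lx·mx = 8.111167… → 8.11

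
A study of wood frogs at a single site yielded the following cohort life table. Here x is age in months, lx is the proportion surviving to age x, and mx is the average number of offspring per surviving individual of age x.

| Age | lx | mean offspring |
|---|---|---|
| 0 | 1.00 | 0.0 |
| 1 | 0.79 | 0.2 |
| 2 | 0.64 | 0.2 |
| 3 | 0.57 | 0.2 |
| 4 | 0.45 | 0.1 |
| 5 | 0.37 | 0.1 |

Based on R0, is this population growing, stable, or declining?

R0 = Σ lx·mx = 0 + 0.158 + 0.128 + 0.114 + 0.045 + 0.037 = 0.482
R0 < 1, so the population is declining.

declining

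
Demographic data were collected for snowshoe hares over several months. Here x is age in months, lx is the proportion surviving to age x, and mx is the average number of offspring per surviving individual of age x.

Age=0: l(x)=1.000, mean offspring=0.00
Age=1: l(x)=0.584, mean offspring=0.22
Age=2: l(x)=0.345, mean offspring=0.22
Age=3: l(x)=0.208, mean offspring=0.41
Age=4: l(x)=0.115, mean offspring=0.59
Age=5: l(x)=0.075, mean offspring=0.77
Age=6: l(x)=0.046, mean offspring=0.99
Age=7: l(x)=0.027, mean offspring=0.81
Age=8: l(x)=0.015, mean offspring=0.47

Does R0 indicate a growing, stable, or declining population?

declining

R0 = Σ lx·mx = 0 + 0.12848 + 0.0759 + 0.08528 + 0.06785 + 0.05775 + 0.04554 + 0.02187 + 0.00705 = 0.48972
R0 < 1, so the population is declining.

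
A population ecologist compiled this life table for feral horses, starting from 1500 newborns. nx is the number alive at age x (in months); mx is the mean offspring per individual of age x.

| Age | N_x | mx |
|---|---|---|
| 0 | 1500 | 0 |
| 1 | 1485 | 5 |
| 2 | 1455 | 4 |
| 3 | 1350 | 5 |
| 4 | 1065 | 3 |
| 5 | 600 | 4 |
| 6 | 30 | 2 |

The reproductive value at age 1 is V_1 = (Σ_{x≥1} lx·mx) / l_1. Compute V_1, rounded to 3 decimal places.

17.273

lx = nx/n0 = nx/1500: 1, 0.99, 0.97, 0.9, 0.71, 0.4, 0.02
lx·mx for x ≥ 1: 4.95, 3.88, 4.5, 2.13, 1.6, 0.04 → sum = 17.1
V_1 = 17.1 / l_1 = 17.1 / 0.99 = 17.272727… → 17.273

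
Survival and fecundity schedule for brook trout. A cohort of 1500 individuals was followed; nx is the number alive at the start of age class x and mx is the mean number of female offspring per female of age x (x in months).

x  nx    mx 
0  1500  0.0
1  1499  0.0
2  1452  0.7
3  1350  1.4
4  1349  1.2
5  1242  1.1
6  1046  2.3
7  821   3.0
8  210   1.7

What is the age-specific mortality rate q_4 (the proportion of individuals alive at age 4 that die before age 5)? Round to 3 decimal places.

lx = nx/n0 = nx/1500: 1, 0.99933…, 0.968, 0.9, 0.89933…, 0.828, 0.69733…, 0.54733…, 0.14
q_4 = (l_4 − l_5) / l_4 = (0.899333… − 0.828) / 0.899333…
     = 0.071333… / 0.899333… = 0.079318… → 0.079

0.079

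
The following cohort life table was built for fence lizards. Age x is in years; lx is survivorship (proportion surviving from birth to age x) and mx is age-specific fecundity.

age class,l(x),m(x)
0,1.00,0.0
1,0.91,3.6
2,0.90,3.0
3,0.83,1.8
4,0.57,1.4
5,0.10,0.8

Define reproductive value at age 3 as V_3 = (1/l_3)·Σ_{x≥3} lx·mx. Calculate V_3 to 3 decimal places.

lx·mx for x ≥ 3: 1.494, 0.798, 0.08 → sum = 2.372
V_3 = 2.372 / l_3 = 2.372 / 0.83 = 2.857831… → 2.858

2.858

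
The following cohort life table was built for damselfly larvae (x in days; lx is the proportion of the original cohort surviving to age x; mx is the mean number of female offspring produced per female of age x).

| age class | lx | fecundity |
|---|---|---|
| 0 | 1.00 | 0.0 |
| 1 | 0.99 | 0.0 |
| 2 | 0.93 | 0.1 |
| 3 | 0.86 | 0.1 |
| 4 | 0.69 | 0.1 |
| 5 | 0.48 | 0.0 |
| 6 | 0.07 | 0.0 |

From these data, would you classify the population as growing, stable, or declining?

declining

R0 = Σ lx·mx = 0 + 0 + 0.093 + 0.086 + 0.069 + 0 + 0 = 0.248
R0 < 1, so the population is declining.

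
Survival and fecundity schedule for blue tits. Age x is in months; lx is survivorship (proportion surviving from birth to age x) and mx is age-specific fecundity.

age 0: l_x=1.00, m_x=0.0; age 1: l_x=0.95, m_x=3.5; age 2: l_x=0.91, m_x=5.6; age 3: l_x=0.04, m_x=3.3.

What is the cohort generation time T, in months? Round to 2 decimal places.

lx·mx: 0, 3.325, 5.096, 0.132 → R0 = 8.553
x·lx·mx: 0, 3.325, 10.192, 0.396 → Σ = 13.913
T = 13.913 / 8.553 = 1.626681… → 1.63

1.63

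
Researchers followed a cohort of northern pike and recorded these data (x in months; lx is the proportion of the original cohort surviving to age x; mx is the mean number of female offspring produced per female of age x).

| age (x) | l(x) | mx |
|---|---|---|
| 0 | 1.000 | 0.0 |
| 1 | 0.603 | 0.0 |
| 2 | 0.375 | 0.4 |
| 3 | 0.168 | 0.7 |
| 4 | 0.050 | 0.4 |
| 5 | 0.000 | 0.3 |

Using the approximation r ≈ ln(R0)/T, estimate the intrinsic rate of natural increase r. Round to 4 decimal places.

R0 = Σ lx·mx = 0 + 0 + 0.15 + 0.1176 + 0.02 + 0 = 0.2876
Σ x·lx·mx = 0.7328; T = 0.7328/0.2876 = 2.54798…
r ≈ ln(R0)/T = ln(0.2876)/2.54798… = -0.489087… → -0.4891

-0.4891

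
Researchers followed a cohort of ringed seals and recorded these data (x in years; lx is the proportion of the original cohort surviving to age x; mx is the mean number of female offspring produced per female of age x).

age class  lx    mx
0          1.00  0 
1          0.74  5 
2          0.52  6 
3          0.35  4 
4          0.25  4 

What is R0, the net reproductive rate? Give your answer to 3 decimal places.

lx·mx by age: 0, 3.7, 3.12, 1.4, 1
R0 = Σ lx·mx = 9.22 → 9.220

9.220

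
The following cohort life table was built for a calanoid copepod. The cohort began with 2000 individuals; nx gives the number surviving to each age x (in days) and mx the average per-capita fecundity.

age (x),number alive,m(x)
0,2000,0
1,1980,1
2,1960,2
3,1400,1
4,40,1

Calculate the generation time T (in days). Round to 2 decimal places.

lx = nx/n0 = nx/2000: 1, 0.99, 0.98, 0.7, 0.02
lx·mx: 0, 0.99, 1.96, 0.7, 0.02 → R0 = 3.67
x·lx·mx: 0, 0.99, 3.92, 2.1, 0.08 → Σ = 7.09
T = 7.09 / 3.67 = 1.93188… → 1.93

1.93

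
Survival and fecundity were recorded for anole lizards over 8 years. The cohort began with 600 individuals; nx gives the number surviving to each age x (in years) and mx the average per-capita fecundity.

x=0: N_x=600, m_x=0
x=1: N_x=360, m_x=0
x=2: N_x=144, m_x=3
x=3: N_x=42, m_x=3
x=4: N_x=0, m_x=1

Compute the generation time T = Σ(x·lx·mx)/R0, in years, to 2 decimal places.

2.23

lx = nx/n0 = nx/600: 1, 0.6, 0.24, 0.07, 0
lx·mx: 0, 0, 0.72, 0.21, 0 → R0 = 0.93
x·lx·mx: 0, 0, 1.44, 0.63, 0 → Σ = 2.07
T = 2.07 / 0.93 = 2.225806… → 2.23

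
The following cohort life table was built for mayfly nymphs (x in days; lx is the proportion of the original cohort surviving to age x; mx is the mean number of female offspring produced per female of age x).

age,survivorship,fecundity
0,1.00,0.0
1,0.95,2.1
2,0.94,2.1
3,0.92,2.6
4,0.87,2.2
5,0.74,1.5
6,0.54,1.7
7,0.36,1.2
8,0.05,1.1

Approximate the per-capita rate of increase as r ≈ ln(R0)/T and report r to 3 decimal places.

0.727

R0 = Σ lx·mx = 0 + 1.995 + 1.974 + 2.392 + 1.914 + 1.11 + 0.918 + 0.432 + 0.055 = 10.79
Σ x·lx·mx = 35.297; T = 35.297/10.79 = 3.27127…
r ≈ ln(R0)/T = ln(10.79)/3.27127… = 0.72712… → 0.727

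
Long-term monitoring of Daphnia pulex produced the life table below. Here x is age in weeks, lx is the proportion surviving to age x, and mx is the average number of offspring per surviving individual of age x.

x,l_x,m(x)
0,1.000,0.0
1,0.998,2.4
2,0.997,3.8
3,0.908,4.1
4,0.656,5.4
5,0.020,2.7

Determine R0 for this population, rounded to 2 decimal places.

13.50

lx·mx by age: 0, 2.3952, 3.7886, 3.7228, 3.5424, 0.054
R0 = Σ lx·mx = 13.503 → 13.50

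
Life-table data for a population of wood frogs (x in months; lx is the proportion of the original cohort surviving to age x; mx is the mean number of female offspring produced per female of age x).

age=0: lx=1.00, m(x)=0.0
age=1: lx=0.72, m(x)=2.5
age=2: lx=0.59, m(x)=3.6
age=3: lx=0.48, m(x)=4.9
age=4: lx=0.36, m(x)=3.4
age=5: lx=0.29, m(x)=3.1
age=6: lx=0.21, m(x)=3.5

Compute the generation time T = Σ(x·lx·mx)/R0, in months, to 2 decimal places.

2.95

lx·mx: 0, 1.8, 2.124, 2.352, 1.224, 0.899, 0.735 → R0 = 9.134
x·lx·mx: 0, 1.8, 4.248, 7.056, 4.896, 4.495, 4.41 → Σ = 26.905
T = 26.905 / 9.134 = 2.945588… → 2.95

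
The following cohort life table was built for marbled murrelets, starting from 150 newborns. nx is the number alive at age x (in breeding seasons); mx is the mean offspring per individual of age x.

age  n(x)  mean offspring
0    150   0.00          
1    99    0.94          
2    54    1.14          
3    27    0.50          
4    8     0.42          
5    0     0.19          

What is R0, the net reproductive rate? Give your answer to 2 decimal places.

lx = nx/n0 = nx/150: 1, 0.66, 0.36, 0.18, 0.05333…, 0
lx·mx by age: 0, 0.6204, 0.4104, 0.09, 0.0224…, 0
R0 = Σ lx·mx = 1.1432… → 1.14

1.14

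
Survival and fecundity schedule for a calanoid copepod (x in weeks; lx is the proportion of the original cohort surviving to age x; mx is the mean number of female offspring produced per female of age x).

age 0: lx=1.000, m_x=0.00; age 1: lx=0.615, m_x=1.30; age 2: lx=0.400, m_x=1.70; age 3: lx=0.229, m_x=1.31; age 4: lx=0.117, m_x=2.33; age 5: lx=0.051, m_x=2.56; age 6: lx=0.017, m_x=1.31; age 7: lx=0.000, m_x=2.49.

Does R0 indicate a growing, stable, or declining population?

growing

R0 = Σ lx·mx = 0 + 0.7995 + 0.68 + 0.29999 + 0.27261 + 0.13056 + 0.02227 + 0 = 2.20493
R0 > 1, so the population is growing.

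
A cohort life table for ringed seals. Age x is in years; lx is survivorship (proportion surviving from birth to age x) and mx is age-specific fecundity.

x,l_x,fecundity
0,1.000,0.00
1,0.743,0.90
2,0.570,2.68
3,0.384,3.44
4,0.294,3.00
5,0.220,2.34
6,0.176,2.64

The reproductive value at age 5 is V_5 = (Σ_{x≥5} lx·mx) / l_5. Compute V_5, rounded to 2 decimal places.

lx·mx for x ≥ 5: 0.5148, 0.46464 → sum = 0.97944
V_5 = 0.97944 / l_5 = 0.97944 / 0.22 = 4.452 → 4.45

4.45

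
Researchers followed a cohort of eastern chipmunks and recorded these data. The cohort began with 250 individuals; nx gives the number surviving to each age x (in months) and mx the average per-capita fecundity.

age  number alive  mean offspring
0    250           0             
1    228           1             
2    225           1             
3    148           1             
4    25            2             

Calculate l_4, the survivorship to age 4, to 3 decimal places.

0.100

l_4 = n_4/n_0 = 25/250 = 0.1 → 0.100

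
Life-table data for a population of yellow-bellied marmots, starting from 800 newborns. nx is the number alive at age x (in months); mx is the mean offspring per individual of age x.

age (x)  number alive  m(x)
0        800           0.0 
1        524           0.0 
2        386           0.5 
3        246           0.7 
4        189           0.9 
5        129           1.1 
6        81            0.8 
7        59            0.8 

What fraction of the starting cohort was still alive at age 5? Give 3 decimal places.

l_5 = n_5/n_0 = 129/800 = 0.16125 → 0.161

0.161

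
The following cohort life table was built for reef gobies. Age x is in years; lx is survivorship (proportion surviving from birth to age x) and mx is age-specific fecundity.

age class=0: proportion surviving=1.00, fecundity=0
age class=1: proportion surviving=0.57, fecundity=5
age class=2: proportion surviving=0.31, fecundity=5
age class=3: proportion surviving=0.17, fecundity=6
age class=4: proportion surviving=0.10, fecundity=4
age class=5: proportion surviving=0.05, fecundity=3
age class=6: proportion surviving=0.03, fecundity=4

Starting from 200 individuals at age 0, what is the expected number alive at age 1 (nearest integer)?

114

Expected survivors = N0 · l_1 = 200 × 0.57 = 114 → 114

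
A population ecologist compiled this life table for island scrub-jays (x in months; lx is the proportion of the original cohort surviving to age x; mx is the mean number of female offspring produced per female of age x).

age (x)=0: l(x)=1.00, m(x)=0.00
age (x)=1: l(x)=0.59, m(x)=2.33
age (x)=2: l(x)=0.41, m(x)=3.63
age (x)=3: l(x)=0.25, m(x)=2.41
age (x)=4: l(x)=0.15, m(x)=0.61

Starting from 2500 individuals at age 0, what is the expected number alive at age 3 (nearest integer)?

Expected survivors = N0 · l_3 = 2500 × 0.25 = 625 → 625

625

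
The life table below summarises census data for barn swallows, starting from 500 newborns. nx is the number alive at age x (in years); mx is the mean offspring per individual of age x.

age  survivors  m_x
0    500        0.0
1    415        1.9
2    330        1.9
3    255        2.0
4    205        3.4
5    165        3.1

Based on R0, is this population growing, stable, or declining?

growing

lx = nx/n0 = nx/500: 1, 0.83, 0.66, 0.51, 0.41, 0.33
R0 = Σ lx·mx = 0 + 1.577 + 1.254 + 1.02 + 1.394 + 1.023 = 6.268
R0 > 1, so the population is growing.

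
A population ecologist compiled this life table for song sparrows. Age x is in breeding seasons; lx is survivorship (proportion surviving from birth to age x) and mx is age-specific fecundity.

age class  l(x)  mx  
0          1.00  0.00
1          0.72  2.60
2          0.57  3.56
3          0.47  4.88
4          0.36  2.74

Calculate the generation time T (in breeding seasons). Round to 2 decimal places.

lx·mx: 0, 1.872, 2.0292, 2.2936, 0.9864 → R0 = 7.1812
x·lx·mx: 0, 1.872, 4.0584, 6.8808, 3.9456 → Σ = 16.7568
T = 16.7568 / 7.1812 = 2.333426… → 2.33

2.33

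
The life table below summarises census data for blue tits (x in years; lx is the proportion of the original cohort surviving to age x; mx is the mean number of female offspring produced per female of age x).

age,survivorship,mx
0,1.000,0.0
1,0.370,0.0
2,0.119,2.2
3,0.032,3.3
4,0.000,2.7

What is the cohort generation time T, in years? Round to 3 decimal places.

lx·mx: 0, 0, 0.2618, 0.1056, 0 → R0 = 0.3674
x·lx·mx: 0, 0, 0.5236, 0.3168, 0 → Σ = 0.8404
T = 0.8404 / 0.3674 = 2.287425… → 2.287

2.287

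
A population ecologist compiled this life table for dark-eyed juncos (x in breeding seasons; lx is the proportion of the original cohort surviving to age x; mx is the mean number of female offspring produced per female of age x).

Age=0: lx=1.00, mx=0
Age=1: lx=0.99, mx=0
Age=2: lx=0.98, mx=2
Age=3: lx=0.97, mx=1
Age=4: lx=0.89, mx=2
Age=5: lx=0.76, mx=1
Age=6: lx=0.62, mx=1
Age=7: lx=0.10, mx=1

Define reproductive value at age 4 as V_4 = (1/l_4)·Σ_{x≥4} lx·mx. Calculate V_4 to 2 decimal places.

3.66

lx·mx for x ≥ 4: 1.78, 0.76, 0.62, 0.1 → sum = 3.26
V_4 = 3.26 / l_4 = 3.26 / 0.89 = 3.662921… → 3.66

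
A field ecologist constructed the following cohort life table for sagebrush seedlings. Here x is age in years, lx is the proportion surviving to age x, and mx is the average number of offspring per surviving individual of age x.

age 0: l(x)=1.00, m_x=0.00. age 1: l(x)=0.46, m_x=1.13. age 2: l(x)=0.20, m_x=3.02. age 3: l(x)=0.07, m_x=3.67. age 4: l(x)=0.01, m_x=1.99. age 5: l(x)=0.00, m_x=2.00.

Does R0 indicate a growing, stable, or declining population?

growing

R0 = Σ lx·mx = 0 + 0.5198 + 0.604 + 0.2569 + 0.0199 + 0 = 1.4006
R0 > 1, so the population is growing.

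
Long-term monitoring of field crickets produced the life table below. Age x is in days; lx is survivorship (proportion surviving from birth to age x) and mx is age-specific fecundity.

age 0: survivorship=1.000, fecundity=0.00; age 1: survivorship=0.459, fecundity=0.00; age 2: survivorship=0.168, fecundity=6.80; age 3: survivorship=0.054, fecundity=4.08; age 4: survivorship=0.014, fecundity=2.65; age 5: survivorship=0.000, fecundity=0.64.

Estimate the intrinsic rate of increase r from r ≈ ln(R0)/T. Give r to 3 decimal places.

R0 = Σ lx·mx = 0 + 0 + 1.1424 + 0.22032 + 0.0371 + 0 = 1.39982
Σ x·lx·mx = 3.09416; T = 3.09416/1.39982 = 2.2104…
r ≈ ln(R0)/T = ln(1.39982)/2.2104… = 0.15216… → 0.152

0.152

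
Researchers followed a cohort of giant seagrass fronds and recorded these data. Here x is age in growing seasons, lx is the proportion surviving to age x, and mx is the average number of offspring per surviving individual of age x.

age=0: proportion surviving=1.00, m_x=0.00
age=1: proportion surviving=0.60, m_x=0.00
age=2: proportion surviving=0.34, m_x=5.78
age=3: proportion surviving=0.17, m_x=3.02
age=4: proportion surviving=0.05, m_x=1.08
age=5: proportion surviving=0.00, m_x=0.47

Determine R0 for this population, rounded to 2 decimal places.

2.53

lx·mx by age: 0, 0, 1.9652, 0.5134, 0.054, 0
R0 = Σ lx·mx = 2.5326 → 2.53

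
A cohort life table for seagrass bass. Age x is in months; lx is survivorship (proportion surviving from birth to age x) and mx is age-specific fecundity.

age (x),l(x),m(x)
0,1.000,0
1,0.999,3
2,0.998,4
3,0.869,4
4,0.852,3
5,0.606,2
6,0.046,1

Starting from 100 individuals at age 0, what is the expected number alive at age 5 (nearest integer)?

Expected survivors = N0 · l_5 = 100 × 0.606 = 60.6 → 61

61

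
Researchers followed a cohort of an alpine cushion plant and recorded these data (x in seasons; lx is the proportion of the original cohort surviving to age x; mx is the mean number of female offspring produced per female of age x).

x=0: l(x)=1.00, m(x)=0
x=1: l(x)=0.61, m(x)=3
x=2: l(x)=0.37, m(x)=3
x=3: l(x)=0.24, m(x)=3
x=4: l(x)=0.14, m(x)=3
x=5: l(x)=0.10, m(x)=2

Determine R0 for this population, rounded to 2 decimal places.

lx·mx by age: 0, 1.83, 1.11, 0.72, 0.42, 0.2
R0 = Σ lx·mx = 4.28 → 4.28

4.28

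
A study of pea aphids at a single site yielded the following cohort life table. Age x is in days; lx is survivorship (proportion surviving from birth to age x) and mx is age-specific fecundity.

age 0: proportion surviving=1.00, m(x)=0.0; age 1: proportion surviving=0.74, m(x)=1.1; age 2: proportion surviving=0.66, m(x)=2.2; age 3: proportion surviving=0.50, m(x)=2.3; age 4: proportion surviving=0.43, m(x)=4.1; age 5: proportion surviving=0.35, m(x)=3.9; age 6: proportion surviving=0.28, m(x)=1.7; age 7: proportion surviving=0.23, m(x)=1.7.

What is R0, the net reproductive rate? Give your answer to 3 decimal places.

lx·mx by age: 0, 0.814, 1.452, 1.15, 1.763, 1.365, 0.476, 0.391
R0 = Σ lx·mx = 7.411 → 7.411

7.411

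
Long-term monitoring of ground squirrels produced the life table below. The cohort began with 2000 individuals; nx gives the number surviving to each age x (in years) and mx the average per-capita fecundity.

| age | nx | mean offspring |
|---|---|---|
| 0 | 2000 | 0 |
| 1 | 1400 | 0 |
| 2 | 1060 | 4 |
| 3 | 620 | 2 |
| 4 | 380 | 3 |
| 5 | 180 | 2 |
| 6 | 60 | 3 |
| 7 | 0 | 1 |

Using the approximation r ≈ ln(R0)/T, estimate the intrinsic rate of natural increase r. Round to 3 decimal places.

0.465

lx = nx/n0 = nx/2000: 1, 0.7, 0.53, 0.31, 0.19, 0.09, 0.03, 0
R0 = Σ lx·mx = 0 + 0 + 2.12 + 0.62 + 0.57 + 0.18 + 0.09 + 0 = 3.58
Σ x·lx·mx = 9.82; T = 9.82/3.58 = 2.74302…
r ≈ ln(R0)/T = ln(3.58)/2.74302… = 0.46495… → 0.465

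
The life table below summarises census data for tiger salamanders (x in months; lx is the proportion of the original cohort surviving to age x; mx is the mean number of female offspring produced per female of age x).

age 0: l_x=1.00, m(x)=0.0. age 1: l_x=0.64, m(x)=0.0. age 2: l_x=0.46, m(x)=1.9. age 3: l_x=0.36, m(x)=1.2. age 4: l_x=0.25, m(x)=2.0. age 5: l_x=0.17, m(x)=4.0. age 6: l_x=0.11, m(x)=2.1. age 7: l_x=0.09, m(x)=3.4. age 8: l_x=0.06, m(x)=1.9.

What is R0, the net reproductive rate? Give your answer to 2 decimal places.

lx·mx by age: 0, 0, 0.874, 0.432, 0.5, 0.68, 0.231, 0.306, 0.114
R0 = Σ lx·mx = 3.137 → 3.14

3.14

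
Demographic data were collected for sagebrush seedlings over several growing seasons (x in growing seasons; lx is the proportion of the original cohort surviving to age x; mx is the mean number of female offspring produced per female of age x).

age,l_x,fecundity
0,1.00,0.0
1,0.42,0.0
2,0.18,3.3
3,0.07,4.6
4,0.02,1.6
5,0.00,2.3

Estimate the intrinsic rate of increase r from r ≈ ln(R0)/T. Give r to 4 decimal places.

R0 = Σ lx·mx = 0 + 0 + 0.594 + 0.322 + 0.032 + 0 = 0.948
Σ x·lx·mx = 2.282; T = 2.282/0.948 = 2.40717…
r ≈ ln(R0)/T = ln(0.948)/2.40717… = -0.022184… → -0.0222

-0.0222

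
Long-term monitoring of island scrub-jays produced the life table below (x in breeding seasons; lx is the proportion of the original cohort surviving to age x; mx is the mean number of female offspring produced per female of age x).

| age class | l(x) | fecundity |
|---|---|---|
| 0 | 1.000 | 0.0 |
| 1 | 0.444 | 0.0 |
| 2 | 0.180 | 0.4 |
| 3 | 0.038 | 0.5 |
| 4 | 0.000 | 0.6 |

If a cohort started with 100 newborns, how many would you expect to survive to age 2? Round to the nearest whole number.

Expected survivors = N0 · l_2 = 100 × 0.180 = 18 → 18

18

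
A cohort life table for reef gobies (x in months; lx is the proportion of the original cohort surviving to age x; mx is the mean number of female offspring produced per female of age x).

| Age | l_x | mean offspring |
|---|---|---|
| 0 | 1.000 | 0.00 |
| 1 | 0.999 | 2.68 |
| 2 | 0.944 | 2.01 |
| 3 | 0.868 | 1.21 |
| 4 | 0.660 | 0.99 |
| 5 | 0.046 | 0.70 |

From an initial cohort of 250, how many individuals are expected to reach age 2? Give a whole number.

Expected survivors = N0 · l_2 = 250 × 0.944 = 236 → 236

236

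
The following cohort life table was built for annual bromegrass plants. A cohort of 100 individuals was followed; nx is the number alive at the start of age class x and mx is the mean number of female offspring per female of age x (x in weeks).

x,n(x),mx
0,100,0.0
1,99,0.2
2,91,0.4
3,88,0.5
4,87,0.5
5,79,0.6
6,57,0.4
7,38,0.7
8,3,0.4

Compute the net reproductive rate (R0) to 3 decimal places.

2.417

lx = nx/n0 = nx/100: 1, 0.99, 0.91, 0.88, 0.87, 0.79, 0.57, 0.38, 0.03
lx·mx by age: 0, 0.198, 0.364, 0.44, 0.435, 0.474, 0.228, 0.266, 0.012
R0 = Σ lx·mx = 2.417 → 2.417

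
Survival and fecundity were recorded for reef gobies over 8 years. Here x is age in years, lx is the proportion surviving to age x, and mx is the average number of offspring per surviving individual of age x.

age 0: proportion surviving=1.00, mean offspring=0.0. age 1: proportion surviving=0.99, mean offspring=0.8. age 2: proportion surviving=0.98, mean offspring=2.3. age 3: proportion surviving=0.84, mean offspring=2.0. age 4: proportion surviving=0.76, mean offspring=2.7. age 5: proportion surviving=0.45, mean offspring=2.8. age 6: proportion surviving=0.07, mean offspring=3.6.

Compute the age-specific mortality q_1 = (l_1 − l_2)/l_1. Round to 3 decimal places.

0.010

q_1 = (l_1 − l_2) / l_1 = (0.99 − 0.98) / 0.99
     = 0.01 / 0.99 = 0.010101… → 0.010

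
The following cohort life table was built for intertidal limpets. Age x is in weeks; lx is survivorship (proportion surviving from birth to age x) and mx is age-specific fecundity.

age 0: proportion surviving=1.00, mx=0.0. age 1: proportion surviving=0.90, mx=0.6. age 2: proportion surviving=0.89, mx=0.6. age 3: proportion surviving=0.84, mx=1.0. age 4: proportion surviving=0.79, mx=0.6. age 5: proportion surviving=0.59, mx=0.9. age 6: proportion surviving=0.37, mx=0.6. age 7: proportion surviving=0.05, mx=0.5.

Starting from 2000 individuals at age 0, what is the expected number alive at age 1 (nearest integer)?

1800

Expected survivors = N0 · l_1 = 2000 × 0.90 = 1800 → 1800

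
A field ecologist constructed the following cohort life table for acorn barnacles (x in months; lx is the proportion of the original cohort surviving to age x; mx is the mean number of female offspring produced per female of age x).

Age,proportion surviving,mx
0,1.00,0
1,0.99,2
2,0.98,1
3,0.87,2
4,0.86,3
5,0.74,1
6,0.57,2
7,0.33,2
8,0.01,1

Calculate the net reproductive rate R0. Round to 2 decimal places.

9.83

lx·mx by age: 0, 1.98, 0.98, 1.74, 2.58, 0.74, 1.14, 0.66, 0.01
R0 = Σ lx·mx = 9.83 → 9.83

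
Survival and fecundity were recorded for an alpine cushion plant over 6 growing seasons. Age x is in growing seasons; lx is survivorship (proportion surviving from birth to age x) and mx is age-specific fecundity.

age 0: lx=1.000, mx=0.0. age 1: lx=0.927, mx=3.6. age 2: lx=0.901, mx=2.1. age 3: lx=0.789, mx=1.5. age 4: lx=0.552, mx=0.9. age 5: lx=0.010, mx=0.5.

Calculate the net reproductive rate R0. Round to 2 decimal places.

6.91

lx·mx by age: 0, 3.3372, 1.8921, 1.1835, 0.4968, 0.005
R0 = Σ lx·mx = 6.9146 → 6.91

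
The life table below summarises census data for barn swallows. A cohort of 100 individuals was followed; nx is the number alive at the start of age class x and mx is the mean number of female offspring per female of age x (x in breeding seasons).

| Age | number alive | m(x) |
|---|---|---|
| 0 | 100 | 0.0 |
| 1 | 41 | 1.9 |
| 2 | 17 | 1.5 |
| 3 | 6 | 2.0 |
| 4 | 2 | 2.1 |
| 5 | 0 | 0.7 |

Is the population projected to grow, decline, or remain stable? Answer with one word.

lx = nx/n0 = nx/100: 1, 0.41, 0.17, 0.06, 0.02, 0
R0 = Σ lx·mx = 0 + 0.779 + 0.255 + 0.12 + 0.042 + 0 = 1.196
R0 > 1, so the population is growing.

growing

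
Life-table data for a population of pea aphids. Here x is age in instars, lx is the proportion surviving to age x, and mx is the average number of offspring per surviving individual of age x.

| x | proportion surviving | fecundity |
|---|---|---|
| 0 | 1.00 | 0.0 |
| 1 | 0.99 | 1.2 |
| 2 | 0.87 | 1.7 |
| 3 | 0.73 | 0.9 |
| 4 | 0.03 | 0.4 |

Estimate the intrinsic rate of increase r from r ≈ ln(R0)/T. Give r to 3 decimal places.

R0 = Σ lx·mx = 0 + 1.188 + 1.479 + 0.657 + 0.012 = 3.336
Σ x·lx·mx = 6.165; T = 6.165/3.336 = 1.84802…
r ≈ ln(R0)/T = ln(3.336)/1.84802… = 0.65193… → 0.652

0.652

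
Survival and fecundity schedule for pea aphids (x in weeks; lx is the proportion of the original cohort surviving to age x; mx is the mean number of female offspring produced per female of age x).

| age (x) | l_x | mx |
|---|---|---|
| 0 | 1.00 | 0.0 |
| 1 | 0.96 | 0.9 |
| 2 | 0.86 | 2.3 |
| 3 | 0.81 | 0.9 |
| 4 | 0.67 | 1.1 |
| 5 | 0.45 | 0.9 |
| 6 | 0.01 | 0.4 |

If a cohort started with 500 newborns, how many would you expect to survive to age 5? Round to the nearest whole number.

225

Expected survivors = N0 · l_5 = 500 × 0.45 = 225 → 225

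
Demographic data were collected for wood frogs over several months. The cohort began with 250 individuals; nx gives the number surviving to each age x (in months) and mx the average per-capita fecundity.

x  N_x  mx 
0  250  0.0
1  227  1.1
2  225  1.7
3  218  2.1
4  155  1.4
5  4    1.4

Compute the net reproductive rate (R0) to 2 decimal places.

lx = nx/n0 = nx/250: 1, 0.908, 0.9, 0.872, 0.62, 0.016
lx·mx by age: 0, 0.9988, 1.53, 1.8312, 0.868, 0.0224
R0 = Σ lx·mx = 5.2504 → 5.25

5.25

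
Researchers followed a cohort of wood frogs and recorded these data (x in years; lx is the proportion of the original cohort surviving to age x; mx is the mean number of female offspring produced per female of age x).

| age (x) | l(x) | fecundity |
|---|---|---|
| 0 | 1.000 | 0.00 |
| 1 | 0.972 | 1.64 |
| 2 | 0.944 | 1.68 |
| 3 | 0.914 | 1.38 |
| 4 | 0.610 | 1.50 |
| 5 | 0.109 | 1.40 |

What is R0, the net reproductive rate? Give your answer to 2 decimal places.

5.51

lx·mx by age: 0, 1.59408, 1.58592, 1.26132, 0.915, 0.1526
R0 = Σ lx·mx = 5.50892 → 5.51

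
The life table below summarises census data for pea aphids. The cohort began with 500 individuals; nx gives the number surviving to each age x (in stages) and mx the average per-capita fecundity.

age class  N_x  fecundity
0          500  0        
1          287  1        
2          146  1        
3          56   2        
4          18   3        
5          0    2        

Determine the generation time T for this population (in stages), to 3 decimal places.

1.888

lx = nx/n0 = nx/500: 1, 0.574, 0.292, 0.112, 0.036, 0
lx·mx: 0, 0.574, 0.292, 0.224, 0.108, 0 → R0 = 1.198
x·lx·mx: 0, 0.574, 0.584, 0.672, 0.432, 0 → Σ = 2.262
T = 2.262 / 1.198 = 1.888147… → 1.888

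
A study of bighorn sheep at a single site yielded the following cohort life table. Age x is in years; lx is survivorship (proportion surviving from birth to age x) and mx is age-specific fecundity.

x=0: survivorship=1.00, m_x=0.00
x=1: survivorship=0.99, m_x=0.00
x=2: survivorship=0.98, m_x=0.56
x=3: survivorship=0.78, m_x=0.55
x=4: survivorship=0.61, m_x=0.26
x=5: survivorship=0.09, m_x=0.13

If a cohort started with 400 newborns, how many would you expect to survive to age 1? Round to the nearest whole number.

396

Expected survivors = N0 · l_1 = 400 × 0.99 = 396 → 396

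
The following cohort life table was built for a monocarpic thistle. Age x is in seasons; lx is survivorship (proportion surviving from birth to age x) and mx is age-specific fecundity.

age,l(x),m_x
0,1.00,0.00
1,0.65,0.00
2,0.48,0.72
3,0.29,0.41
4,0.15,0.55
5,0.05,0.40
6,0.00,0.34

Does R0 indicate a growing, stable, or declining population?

R0 = Σ lx·mx = 0 + 0 + 0.3456 + 0.1189 + 0.0825 + 0.02 + 0 = 0.567
R0 < 1, so the population is declining.

declining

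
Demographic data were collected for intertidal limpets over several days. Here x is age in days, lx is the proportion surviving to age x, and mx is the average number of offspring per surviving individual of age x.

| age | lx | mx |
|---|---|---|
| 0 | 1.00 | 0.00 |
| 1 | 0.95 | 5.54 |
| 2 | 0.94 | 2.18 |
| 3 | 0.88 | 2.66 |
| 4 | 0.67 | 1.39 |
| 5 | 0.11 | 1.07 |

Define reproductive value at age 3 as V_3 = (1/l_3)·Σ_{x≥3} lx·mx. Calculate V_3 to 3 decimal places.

lx·mx for x ≥ 3: 2.3408, 0.9313, 0.1177 → sum = 3.3898
V_3 = 3.3898 / l_3 = 3.3898 / 0.88 = 3.852045… → 3.852

3.852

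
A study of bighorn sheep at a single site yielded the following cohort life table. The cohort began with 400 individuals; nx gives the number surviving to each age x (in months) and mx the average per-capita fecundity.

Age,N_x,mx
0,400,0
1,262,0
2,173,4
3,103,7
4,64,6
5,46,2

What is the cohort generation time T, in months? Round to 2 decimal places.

2.93

lx = nx/n0 = nx/400: 1, 0.655, 0.4325, 0.2575, 0.16, 0.115
lx·mx: 0, 0, 1.73, 1.8025, 0.96, 0.23 → R0 = 4.7225
x·lx·mx: 0, 0, 3.46, 5.4075, 3.84, 1.15 → Σ = 13.8575
T = 13.8575 / 4.7225 = 2.934357… → 2.93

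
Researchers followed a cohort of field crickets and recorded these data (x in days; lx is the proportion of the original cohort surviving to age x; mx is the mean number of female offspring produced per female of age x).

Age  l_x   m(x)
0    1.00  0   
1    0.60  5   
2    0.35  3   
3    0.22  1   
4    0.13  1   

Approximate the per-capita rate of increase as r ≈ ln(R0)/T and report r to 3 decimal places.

1.038

R0 = Σ lx·mx = 0 + 3 + 1.05 + 0.22 + 0.13 = 4.4
Σ x·lx·mx = 6.28; T = 6.28/4.4 = 1.42727…
r ≈ ln(R0)/T = ln(4.4)/1.42727… = 1.03807… → 1.038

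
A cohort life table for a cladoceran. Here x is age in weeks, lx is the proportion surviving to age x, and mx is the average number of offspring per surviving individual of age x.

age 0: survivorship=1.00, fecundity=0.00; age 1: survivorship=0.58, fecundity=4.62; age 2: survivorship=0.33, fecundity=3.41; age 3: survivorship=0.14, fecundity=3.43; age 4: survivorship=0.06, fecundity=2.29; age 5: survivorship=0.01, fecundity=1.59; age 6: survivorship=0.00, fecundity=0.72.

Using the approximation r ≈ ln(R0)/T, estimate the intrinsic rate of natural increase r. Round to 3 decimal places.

0.945

R0 = Σ lx·mx = 0 + 2.6796 + 1.1253 + 0.4802 + 0.1374 + 0.0159 + 0 = 4.4384
Σ x·lx·mx = 6.9999; T = 6.9999/4.4384 = 1.57712…
r ≈ ln(R0)/T = ln(4.4384)/1.57712… = 0.94495… → 0.945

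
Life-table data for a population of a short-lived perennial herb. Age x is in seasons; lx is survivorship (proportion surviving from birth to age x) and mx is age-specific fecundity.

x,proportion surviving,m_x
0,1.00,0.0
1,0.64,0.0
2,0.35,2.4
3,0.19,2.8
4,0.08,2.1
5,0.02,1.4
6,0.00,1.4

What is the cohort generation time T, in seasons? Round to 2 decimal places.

2.61

lx·mx: 0, 0, 0.84, 0.532, 0.168, 0.028, 0 → R0 = 1.568
x·lx·mx: 0, 0, 1.68, 1.596, 0.672, 0.14, 0 → Σ = 4.088
T = 4.088 / 1.568 = 2.607143… → 2.61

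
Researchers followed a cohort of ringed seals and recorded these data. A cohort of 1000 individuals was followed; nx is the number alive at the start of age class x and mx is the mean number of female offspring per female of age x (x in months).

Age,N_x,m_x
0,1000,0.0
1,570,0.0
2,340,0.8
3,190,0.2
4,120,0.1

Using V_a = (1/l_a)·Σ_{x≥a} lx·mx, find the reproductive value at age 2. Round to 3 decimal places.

0.947

lx = nx/n0 = nx/1000: 1, 0.57, 0.34, 0.19, 0.12
lx·mx for x ≥ 2: 0.272, 0.038, 0.012 → sum = 0.322
V_2 = 0.322 / l_2 = 0.322 / 0.34 = 0.947059… → 0.947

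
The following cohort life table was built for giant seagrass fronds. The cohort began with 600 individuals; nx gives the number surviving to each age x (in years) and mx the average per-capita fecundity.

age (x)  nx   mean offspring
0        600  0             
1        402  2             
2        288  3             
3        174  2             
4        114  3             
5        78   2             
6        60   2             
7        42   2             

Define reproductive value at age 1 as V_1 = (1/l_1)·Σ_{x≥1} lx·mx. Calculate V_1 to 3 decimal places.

lx = nx/n0 = nx/600: 1, 0.67, 0.48, 0.29, 0.19, 0.13, 0.1, 0.07
lx·mx for x ≥ 1: 1.34, 1.44, 0.58, 0.57, 0.26, 0.2, 0.14 → sum = 4.53
V_1 = 4.53 / l_1 = 4.53 / 0.67 = 6.761194… → 6.761

6.761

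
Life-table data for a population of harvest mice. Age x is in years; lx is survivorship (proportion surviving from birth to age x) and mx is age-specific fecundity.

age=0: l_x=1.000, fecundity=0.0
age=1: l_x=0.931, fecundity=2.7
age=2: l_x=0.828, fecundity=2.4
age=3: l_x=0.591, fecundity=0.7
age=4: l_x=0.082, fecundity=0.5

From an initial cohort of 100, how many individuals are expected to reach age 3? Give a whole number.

59

Expected survivors = N0 · l_3 = 100 × 0.591 = 59.1 → 59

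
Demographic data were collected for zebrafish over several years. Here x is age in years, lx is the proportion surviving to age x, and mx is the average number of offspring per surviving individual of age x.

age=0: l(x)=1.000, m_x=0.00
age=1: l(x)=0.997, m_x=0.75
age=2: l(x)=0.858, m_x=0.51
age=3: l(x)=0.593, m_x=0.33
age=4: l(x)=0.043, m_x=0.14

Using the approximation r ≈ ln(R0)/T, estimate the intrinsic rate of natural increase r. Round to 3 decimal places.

R0 = Σ lx·mx = 0 + 0.74775 + 0.43758 + 0.19569 + 0.00602 = 1.38704
Σ x·lx·mx = 2.23406; T = 2.23406/1.38704 = 1.61067…
r ≈ ln(R0)/T = ln(1.38704)/1.61067… = 0.20313… → 0.203

0.203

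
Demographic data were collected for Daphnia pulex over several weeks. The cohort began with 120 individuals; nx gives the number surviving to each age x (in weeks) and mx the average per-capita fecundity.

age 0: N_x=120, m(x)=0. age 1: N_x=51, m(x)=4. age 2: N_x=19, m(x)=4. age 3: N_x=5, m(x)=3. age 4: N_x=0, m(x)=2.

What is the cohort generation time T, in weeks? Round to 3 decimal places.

1.359

lx = nx/n0 = nx/120: 1, 0.425, 0.15833…, 0.04167…, 0
lx·mx: 0, 1.7, 0.633333…, 0.125…, 0 → R0 = 2.458333…
x·lx·mx: 0, 1.7, 1.266667…, 0.375…, 0 → Σ = 3.341667…
T = 3.341667… / 2.458333… = 1.359322… → 1.359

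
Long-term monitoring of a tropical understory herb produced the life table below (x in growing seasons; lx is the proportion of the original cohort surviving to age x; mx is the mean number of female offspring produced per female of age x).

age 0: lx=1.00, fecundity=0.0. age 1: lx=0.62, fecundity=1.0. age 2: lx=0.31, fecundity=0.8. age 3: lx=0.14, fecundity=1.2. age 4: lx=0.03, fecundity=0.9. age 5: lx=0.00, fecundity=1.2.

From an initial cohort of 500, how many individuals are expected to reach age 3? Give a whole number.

Expected survivors = N0 · l_3 = 500 × 0.14 = 70 → 70

70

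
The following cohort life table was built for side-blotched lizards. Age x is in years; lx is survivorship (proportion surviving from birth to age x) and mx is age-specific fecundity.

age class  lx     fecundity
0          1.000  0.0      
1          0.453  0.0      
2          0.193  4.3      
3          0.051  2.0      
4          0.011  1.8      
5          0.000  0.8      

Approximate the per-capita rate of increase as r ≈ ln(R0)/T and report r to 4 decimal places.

R0 = Σ lx·mx = 0 + 0 + 0.8299 + 0.102 + 0.0198 + 0 = 0.9517
Σ x·lx·mx = 2.045; T = 2.045/0.9517 = 2.14879…
r ≈ ln(R0)/T = ln(0.9517)/2.14879… = -0.023039… → -0.0230

-0.0230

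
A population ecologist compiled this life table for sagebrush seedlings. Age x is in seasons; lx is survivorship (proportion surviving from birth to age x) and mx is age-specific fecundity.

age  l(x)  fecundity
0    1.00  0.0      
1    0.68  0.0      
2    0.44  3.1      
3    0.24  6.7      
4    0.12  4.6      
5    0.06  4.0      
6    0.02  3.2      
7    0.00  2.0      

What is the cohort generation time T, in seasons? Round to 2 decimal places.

lx·mx: 0, 0, 1.364, 1.608, 0.552, 0.24, 0.064, 0 → R0 = 3.828
x·lx·mx: 0, 0, 2.728, 4.824, 2.208, 1.2, 0.384, 0 → Σ = 11.344
T = 11.344 / 3.828 = 2.963427… → 2.96

2.96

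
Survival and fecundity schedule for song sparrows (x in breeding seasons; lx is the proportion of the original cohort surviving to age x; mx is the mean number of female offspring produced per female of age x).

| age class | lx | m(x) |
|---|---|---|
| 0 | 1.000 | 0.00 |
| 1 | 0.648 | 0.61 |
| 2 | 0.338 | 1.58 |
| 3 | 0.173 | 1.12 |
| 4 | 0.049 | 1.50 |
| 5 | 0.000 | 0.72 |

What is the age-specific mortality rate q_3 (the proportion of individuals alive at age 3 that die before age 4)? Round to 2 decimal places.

q_3 = (l_3 − l_4) / l_3 = (0.173 − 0.049) / 0.173
     = 0.124 / 0.173 = 0.716763… → 0.72

0.72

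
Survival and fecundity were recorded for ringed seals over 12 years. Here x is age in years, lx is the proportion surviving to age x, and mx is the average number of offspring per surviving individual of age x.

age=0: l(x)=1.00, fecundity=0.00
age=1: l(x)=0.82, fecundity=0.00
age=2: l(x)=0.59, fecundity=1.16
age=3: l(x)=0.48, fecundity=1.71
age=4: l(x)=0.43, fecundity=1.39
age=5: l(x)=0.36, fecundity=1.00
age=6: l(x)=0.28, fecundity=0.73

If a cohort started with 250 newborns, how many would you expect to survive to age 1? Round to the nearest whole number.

205

Expected survivors = N0 · l_1 = 250 × 0.82 = 205 → 205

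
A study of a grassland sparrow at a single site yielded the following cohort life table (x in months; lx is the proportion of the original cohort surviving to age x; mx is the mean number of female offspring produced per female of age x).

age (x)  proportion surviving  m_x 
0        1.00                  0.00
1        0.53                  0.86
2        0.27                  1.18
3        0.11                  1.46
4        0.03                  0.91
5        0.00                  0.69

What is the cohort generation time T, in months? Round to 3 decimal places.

lx·mx: 0, 0.4558, 0.3186, 0.1606, 0.0273, 0 → R0 = 0.9623
x·lx·mx: 0, 0.4558, 0.6372, 0.4818, 0.1092, 0 → Σ = 1.684
T = 1.684 / 0.9623 = 1.749974… → 1.750

1.750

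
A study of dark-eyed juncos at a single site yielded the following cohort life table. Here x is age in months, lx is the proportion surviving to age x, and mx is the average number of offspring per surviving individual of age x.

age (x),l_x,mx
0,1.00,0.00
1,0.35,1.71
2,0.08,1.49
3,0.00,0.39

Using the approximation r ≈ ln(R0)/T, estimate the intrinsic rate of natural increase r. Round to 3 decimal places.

-0.284

R0 = Σ lx·mx = 0 + 0.5985 + 0.1192 + 0 = 0.7177
Σ x·lx·mx = 0.8369; T = 0.8369/0.7177 = 1.16609…
r ≈ ln(R0)/T = ln(0.7177)/1.16609… = -0.28446… → -0.284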